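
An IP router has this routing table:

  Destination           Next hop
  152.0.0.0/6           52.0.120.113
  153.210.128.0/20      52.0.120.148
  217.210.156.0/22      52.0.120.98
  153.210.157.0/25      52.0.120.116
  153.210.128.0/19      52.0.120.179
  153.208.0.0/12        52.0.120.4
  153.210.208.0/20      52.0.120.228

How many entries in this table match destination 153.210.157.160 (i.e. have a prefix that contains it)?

3

Prefixes containing 153.210.157.160:
  152.0.0.0/6 (152.0.0.0 - 155.255.255.255)
  153.208.0.0/12 (153.208.0.0 - 153.223.255.255)
  153.210.128.0/19 (153.210.128.0 - 153.210.159.255)
Total matching entries: 3.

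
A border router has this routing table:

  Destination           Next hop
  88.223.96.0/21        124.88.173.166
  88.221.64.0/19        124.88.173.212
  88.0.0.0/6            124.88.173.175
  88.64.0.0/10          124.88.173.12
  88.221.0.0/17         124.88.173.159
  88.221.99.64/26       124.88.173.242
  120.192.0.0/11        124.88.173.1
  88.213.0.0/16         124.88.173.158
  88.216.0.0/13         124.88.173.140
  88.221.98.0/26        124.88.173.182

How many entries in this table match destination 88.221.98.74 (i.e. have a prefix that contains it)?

3

Prefixes containing 88.221.98.74:
  88.0.0.0/6 (88.0.0.0 - 91.255.255.255)
  88.216.0.0/13 (88.216.0.0 - 88.223.255.255)
  88.221.0.0/17 (88.221.0.0 - 88.221.127.255)
Total matching entries: 3.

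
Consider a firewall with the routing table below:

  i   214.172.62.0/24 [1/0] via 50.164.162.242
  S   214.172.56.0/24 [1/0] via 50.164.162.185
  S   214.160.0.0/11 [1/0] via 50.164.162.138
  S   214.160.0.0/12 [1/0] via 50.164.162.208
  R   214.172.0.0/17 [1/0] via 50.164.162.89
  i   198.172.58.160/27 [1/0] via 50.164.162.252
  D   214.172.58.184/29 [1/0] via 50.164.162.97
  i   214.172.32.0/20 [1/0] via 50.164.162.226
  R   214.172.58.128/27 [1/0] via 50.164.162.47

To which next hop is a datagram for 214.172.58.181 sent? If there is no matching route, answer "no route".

50.164.162.89

Routes whose prefix contains 214.172.58.181:
  214.160.0.0/11 (214.160.0.0 - 214.191.255.255) -> 50.164.162.138
  214.160.0.0/12 (214.160.0.0 - 214.175.255.255) -> 50.164.162.208
  214.172.0.0/17 (214.172.0.0 - 214.172.127.255) -> 50.164.162.89
More-specific entries that do NOT match:
  214.172.58.184/29 (214.172.58.184 - 214.172.58.191) does not contain 214.172.58.181
  198.172.58.160/27 (198.172.58.160 - 198.172.58.191) does not contain 214.172.58.181
  214.172.58.128/27 (214.172.58.128 - 214.172.58.159) does not contain 214.172.58.181
  214.172.62.0/24 (214.172.62.0 - 214.172.62.255) does not contain 214.172.58.181
  214.172.56.0/24 (214.172.56.0 - 214.172.56.255) does not contain 214.172.58.181
  214.172.32.0/20 (214.172.32.0 - 214.172.47.255) does not contain 214.172.58.181
Longest matching prefix is /17 -> next hop 50.164.162.89.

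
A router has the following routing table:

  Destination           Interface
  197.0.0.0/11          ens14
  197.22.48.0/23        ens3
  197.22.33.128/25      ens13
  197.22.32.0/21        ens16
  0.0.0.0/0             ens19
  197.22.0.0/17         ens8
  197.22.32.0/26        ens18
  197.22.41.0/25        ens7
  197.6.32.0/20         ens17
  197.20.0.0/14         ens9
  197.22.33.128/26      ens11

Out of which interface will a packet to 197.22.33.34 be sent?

ens16

Routes whose prefix contains 197.22.33.34:
  0.0.0.0/0 (default, matches everything) -> ens19
  197.0.0.0/11 (197.0.0.0 - 197.31.255.255) -> ens14
  197.20.0.0/14 (197.20.0.0 - 197.23.255.255) -> ens9
  197.22.0.0/17 (197.22.0.0 - 197.22.127.255) -> ens8
  197.22.32.0/21 (197.22.32.0 - 197.22.39.255) -> ens16
More-specific entries that do NOT match:
  197.22.32.0/26 (197.22.32.0 - 197.22.32.63) does not contain 197.22.33.34
  197.22.33.128/26 (197.22.33.128 - 197.22.33.191) does not contain 197.22.33.34
  197.22.33.128/25 (197.22.33.128 - 197.22.33.255) does not contain 197.22.33.34
  197.22.41.0/25 (197.22.41.0 - 197.22.41.127) does not contain 197.22.33.34
  197.22.48.0/23 (197.22.48.0 - 197.22.49.255) does not contain 197.22.33.34
Longest matching prefix is /21 -> interface ens16.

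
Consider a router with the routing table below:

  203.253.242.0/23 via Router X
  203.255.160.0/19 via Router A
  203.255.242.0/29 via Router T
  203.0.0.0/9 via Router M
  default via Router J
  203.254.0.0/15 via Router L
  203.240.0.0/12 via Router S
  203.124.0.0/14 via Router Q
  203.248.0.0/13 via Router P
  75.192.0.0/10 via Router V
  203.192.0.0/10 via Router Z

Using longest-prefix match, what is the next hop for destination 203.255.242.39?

Routes whose prefix contains 203.255.242.39:
  0.0.0.0/0 (default, matches everything) -> Router J
  203.192.0.0/10 (203.192.0.0 - 203.255.255.255) -> Router Z
  203.240.0.0/12 (203.240.0.0 - 203.255.255.255) -> Router S
  203.248.0.0/13 (203.248.0.0 - 203.255.255.255) -> Router P
  203.254.0.0/15 (203.254.0.0 - 203.255.255.255) -> Router L
More-specific entries that do NOT match:
  203.255.242.0/29 (203.255.242.0 - 203.255.242.7) does not contain 203.255.242.39
  203.253.242.0/23 (203.253.242.0 - 203.253.243.255) does not contain 203.255.242.39
  203.255.160.0/19 (203.255.160.0 - 203.255.191.255) does not contain 203.255.242.39
Longest matching prefix is /15 -> next hop Router L.

Router L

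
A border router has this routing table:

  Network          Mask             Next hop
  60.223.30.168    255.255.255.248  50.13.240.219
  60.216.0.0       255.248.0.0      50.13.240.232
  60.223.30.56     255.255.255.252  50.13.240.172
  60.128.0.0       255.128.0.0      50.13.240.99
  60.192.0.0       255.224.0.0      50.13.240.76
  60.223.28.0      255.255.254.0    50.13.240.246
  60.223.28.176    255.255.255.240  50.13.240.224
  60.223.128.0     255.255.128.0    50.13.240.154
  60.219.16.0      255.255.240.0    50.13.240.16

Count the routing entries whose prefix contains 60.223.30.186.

3

Prefixes containing 60.223.30.186:
  60.128.0.0/9 (60.128.0.0 - 60.255.255.255)
  60.192.0.0/11 (60.192.0.0 - 60.223.255.255)
  60.216.0.0/13 (60.216.0.0 - 60.223.255.255)
Total matching entries: 3.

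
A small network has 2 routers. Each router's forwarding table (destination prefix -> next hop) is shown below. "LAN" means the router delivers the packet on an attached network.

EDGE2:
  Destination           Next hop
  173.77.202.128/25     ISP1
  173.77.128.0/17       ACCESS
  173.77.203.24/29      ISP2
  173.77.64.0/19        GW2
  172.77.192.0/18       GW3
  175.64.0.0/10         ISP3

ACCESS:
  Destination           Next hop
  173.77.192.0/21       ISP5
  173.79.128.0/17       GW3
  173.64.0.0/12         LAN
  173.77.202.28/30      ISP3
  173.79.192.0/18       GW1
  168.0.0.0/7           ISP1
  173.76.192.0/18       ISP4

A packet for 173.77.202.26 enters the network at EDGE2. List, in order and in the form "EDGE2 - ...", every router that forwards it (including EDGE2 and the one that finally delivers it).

At EDGE2: longest match for 173.77.202.26 is 173.77.128.0/17 -> ACCESS
At ACCESS: longest match for 173.77.202.26 is 173.64.0.0/12 -> LAN

EDGE2 - ACCESS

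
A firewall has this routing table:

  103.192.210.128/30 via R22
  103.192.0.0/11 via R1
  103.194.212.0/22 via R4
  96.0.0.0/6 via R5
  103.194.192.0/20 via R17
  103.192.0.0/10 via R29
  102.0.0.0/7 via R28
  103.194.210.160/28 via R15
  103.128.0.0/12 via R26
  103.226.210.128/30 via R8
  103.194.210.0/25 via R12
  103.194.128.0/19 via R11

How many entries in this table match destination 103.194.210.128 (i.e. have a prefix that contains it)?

Prefixes containing 103.194.210.128:
  102.0.0.0/7 (102.0.0.0 - 103.255.255.255)
  103.192.0.0/10 (103.192.0.0 - 103.255.255.255)
  103.192.0.0/11 (103.192.0.0 - 103.223.255.255)
Total matching entries: 3.

3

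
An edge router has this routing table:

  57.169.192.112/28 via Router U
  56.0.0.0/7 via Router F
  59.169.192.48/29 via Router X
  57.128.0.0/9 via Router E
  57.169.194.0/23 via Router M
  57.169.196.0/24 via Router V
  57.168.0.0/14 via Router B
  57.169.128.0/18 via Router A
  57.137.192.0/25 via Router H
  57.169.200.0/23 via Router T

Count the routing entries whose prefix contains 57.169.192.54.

3

Prefixes containing 57.169.192.54:
  56.0.0.0/7 (56.0.0.0 - 57.255.255.255)
  57.128.0.0/9 (57.128.0.0 - 57.255.255.255)
  57.168.0.0/14 (57.168.0.0 - 57.171.255.255)
Total matching entries: 3.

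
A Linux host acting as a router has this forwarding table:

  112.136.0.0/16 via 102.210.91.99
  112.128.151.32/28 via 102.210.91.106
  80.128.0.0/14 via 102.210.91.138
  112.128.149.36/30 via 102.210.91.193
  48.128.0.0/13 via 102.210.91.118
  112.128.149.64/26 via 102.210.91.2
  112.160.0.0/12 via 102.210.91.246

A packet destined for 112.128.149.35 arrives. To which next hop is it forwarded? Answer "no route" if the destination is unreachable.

No entry's prefix contains 112.128.149.35; there is no default route.

no route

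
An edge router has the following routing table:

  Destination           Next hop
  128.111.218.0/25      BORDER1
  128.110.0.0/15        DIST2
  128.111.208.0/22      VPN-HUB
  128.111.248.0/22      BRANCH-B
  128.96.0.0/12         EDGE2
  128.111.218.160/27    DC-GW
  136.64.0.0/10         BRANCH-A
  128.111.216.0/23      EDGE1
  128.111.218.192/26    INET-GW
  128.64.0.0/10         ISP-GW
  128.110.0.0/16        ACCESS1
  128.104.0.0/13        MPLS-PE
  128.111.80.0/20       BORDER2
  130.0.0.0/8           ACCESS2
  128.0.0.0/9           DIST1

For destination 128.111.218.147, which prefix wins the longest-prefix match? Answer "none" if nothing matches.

128.110.0.0/15

Entries matching 128.111.218.147:
  128.0.0.0/9 (128.0.0.0 - 128.127.255.255)
  128.64.0.0/10 (128.64.0.0 - 128.127.255.255)
  128.96.0.0/12 (128.96.0.0 - 128.111.255.255)
  128.104.0.0/13 (128.104.0.0 - 128.111.255.255)
  128.110.0.0/15 (128.110.0.0 - 128.111.255.255)
Most specific is 128.110.0.0/15.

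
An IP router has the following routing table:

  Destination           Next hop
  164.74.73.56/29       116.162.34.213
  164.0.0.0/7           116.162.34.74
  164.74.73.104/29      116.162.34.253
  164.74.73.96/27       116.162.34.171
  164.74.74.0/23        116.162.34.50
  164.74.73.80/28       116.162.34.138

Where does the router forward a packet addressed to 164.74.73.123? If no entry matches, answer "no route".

Routes whose prefix contains 164.74.73.123:
  164.0.0.0/7 (164.0.0.0 - 165.255.255.255) -> 116.162.34.74
  164.74.73.96/27 (164.74.73.96 - 164.74.73.127) -> 116.162.34.171
More-specific entries that do NOT match:
  164.74.73.56/29 (164.74.73.56 - 164.74.73.63) does not contain 164.74.73.123
  164.74.73.104/29 (164.74.73.104 - 164.74.73.111) does not contain 164.74.73.123
  164.74.73.80/28 (164.74.73.80 - 164.74.73.95) does not contain 164.74.73.123
Longest matching prefix is /27 -> next hop 116.162.34.171.

116.162.34.171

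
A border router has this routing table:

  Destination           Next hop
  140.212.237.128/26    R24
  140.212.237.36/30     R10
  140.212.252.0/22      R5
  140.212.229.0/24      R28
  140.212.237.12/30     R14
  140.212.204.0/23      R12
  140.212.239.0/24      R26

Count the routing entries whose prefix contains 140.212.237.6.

No listed prefix contains 140.212.237.6.
Total matching entries: 0.

0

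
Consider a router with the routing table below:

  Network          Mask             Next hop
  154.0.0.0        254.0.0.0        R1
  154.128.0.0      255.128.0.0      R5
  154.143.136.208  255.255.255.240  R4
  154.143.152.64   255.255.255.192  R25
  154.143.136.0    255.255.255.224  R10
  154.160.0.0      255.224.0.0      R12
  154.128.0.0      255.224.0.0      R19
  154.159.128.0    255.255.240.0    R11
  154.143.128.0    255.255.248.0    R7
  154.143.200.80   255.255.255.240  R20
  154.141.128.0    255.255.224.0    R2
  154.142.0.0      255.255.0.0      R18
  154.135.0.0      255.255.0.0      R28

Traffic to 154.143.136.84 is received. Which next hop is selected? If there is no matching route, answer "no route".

Routes whose prefix contains 154.143.136.84:
  154.0.0.0/7 (154.0.0.0 - 155.255.255.255) -> R1
  154.128.0.0/9 (154.128.0.0 - 154.255.255.255) -> R5
  154.128.0.0/11 (154.128.0.0 - 154.159.255.255) -> R19
More-specific entries that do NOT match:
  154.143.136.208/28 (154.143.136.208 - 154.143.136.223) does not contain 154.143.136.84
  154.143.200.80/28 (154.143.200.80 - 154.143.200.95) does not contain 154.143.136.84
  154.143.136.0/27 (154.143.136.0 - 154.143.136.31) does not contain 154.143.136.84
  154.143.152.64/26 (154.143.152.64 - 154.143.152.127) does not contain 154.143.136.84
  154.143.128.0/21 (154.143.128.0 - 154.143.135.255) does not contain 154.143.136.84
  154.159.128.0/20 (154.159.128.0 - 154.159.143.255) does not contain 154.143.136.84
  154.141.128.0/19 (154.141.128.0 - 154.141.159.255) does not contain 154.143.136.84
  154.142.0.0/16 (154.142.0.0 - 154.142.255.255) does not contain 154.143.136.84
  154.135.0.0/16 (154.135.0.0 - 154.135.255.255) does not contain 154.143.136.84
Longest matching prefix is /11 -> next hop R19.

R19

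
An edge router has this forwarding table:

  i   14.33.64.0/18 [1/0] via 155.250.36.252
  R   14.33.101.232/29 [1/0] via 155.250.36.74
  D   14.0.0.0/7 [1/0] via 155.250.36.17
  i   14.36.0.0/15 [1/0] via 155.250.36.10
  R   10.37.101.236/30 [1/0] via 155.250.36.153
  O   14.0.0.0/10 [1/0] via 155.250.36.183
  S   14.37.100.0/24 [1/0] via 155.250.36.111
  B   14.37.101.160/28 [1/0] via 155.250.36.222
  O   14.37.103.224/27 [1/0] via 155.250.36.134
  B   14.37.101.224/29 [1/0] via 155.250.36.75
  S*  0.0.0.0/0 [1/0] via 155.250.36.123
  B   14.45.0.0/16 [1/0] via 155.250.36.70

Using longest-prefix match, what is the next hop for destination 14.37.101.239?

155.250.36.10

Routes whose prefix contains 14.37.101.239:
  0.0.0.0/0 (default, matches everything) -> 155.250.36.123
  14.0.0.0/7 (14.0.0.0 - 15.255.255.255) -> 155.250.36.17
  14.0.0.0/10 (14.0.0.0 - 14.63.255.255) -> 155.250.36.183
  14.36.0.0/15 (14.36.0.0 - 14.37.255.255) -> 155.250.36.10
More-specific entries that do NOT match:
  10.37.101.236/30 (10.37.101.236 - 10.37.101.239) does not contain 14.37.101.239
  14.33.101.232/29 (14.33.101.232 - 14.33.101.239) does not contain 14.37.101.239
  14.37.101.224/29 (14.37.101.224 - 14.37.101.231) does not contain 14.37.101.239
  14.37.101.160/28 (14.37.101.160 - 14.37.101.175) does not contain 14.37.101.239
  14.37.103.224/27 (14.37.103.224 - 14.37.103.255) does not contain 14.37.101.239
  14.37.100.0/24 (14.37.100.0 - 14.37.100.255) does not contain 14.37.101.239
  14.33.64.0/18 (14.33.64.0 - 14.33.127.255) does not contain 14.37.101.239
  14.45.0.0/16 (14.45.0.0 - 14.45.255.255) does not contain 14.37.101.239
Longest matching prefix is /15 -> next hop 155.250.36.10.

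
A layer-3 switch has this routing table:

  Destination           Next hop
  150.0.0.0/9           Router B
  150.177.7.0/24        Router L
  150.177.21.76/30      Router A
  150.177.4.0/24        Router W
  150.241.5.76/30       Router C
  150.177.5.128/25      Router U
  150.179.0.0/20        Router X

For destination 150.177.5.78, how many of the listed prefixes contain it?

0

No listed prefix contains 150.177.5.78.
Total matching entries: 0.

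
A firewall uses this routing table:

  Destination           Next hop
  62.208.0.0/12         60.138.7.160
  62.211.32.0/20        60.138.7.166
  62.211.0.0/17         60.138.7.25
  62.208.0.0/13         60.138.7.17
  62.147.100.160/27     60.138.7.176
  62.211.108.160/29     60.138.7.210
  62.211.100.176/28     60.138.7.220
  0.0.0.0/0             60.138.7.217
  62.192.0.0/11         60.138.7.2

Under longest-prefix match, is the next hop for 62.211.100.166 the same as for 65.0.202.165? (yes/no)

62.211.100.166: longest match 62.211.0.0/17 -> 60.138.7.25
65.0.202.165: longest match 0.0.0.0/0 -> 60.138.7.217

no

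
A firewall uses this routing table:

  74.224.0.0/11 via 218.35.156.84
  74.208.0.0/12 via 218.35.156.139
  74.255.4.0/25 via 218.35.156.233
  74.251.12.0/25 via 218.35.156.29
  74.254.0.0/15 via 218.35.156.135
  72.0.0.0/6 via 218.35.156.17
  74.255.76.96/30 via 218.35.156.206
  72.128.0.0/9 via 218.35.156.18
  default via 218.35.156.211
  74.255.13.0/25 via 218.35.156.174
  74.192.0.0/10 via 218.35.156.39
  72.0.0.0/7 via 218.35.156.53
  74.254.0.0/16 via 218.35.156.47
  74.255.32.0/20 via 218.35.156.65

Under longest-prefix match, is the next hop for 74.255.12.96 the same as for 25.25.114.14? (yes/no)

74.255.12.96: longest match 74.254.0.0/15 -> 218.35.156.135
25.25.114.14: longest match 0.0.0.0/0 -> 218.35.156.211

no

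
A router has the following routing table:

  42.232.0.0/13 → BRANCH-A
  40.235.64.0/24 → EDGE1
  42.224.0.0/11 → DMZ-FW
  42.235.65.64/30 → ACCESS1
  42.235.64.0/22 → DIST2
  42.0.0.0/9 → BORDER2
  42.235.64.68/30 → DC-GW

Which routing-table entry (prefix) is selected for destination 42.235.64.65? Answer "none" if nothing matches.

Entries matching 42.235.64.65:
  42.224.0.0/11 (42.224.0.0 - 42.255.255.255)
  42.232.0.0/13 (42.232.0.0 - 42.239.255.255)
  42.235.64.0/22 (42.235.64.0 - 42.235.67.255)
Most specific is 42.235.64.0/22.

42.235.64.0/22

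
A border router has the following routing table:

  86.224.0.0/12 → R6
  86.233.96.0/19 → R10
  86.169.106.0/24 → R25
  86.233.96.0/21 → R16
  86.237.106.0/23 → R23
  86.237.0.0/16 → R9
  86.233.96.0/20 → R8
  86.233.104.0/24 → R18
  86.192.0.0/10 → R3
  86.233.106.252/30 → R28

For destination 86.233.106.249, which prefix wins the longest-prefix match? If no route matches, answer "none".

Entries matching 86.233.106.249:
  86.192.0.0/10 (86.192.0.0 - 86.255.255.255)
  86.224.0.0/12 (86.224.0.0 - 86.239.255.255)
  86.233.96.0/19 (86.233.96.0 - 86.233.127.255)
  86.233.96.0/20 (86.233.96.0 - 86.233.111.255)
Most specific is 86.233.96.0/20.

86.233.96.0/20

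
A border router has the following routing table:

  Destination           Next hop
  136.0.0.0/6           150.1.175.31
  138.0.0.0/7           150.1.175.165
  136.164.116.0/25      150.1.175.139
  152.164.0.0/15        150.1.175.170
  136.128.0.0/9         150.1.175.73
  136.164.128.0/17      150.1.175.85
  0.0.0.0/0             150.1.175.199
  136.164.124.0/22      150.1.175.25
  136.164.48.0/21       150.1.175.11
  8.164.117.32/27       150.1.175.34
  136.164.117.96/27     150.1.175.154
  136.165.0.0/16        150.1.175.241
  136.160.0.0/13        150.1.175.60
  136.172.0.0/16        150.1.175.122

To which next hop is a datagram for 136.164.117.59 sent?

150.1.175.60

Routes whose prefix contains 136.164.117.59:
  0.0.0.0/0 (default, matches everything) -> 150.1.175.199
  136.0.0.0/6 (136.0.0.0 - 139.255.255.255) -> 150.1.175.31
  136.128.0.0/9 (136.128.0.0 - 136.255.255.255) -> 150.1.175.73
  136.160.0.0/13 (136.160.0.0 - 136.167.255.255) -> 150.1.175.60
More-specific entries that do NOT match:
  8.164.117.32/27 (8.164.117.32 - 8.164.117.63) does not contain 136.164.117.59
  136.164.117.96/27 (136.164.117.96 - 136.164.117.127) does not contain 136.164.117.59
  136.164.116.0/25 (136.164.116.0 - 136.164.116.127) does not contain 136.164.117.59
  136.164.124.0/22 (136.164.124.0 - 136.164.127.255) does not contain 136.164.117.59
  136.164.48.0/21 (136.164.48.0 - 136.164.55.255) does not contain 136.164.117.59
  136.164.128.0/17 (136.164.128.0 - 136.164.255.255) does not contain 136.164.117.59
  136.165.0.0/16 (136.165.0.0 - 136.165.255.255) does not contain 136.164.117.59
  136.172.0.0/16 (136.172.0.0 - 136.172.255.255) does not contain 136.164.117.59
  152.164.0.0/15 (152.164.0.0 - 152.165.255.255) does not contain 136.164.117.59
Longest matching prefix is /13 -> next hop 150.1.175.60.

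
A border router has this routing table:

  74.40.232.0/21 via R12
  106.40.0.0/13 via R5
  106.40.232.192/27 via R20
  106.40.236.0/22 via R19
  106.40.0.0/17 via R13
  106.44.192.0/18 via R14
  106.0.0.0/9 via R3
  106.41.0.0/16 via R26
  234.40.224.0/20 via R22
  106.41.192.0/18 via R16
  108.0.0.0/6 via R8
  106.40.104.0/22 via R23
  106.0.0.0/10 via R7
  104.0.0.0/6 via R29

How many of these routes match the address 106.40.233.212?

4

Prefixes containing 106.40.233.212:
  104.0.0.0/6 (104.0.0.0 - 107.255.255.255)
  106.0.0.0/9 (106.0.0.0 - 106.127.255.255)
  106.0.0.0/10 (106.0.0.0 - 106.63.255.255)
  106.40.0.0/13 (106.40.0.0 - 106.47.255.255)
Total matching entries: 4.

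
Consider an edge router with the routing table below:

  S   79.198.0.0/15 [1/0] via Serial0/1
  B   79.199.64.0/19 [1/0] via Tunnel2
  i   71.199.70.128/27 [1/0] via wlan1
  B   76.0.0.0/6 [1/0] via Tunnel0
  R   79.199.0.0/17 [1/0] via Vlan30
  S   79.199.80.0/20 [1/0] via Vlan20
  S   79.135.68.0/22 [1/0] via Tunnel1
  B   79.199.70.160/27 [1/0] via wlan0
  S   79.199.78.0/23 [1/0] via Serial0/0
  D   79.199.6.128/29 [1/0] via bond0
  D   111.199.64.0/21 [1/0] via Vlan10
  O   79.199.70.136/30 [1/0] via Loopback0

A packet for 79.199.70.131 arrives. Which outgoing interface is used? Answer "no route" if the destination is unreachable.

Tunnel2

Routes whose prefix contains 79.199.70.131:
  76.0.0.0/6 (76.0.0.0 - 79.255.255.255) -> Tunnel0
  79.198.0.0/15 (79.198.0.0 - 79.199.255.255) -> Serial0/1
  79.199.0.0/17 (79.199.0.0 - 79.199.127.255) -> Vlan30
  79.199.64.0/19 (79.199.64.0 - 79.199.95.255) -> Tunnel2
More-specific entries that do NOT match:
  79.199.70.136/30 (79.199.70.136 - 79.199.70.139) does not contain 79.199.70.131
  79.199.6.128/29 (79.199.6.128 - 79.199.6.135) does not contain 79.199.70.131
  71.199.70.128/27 (71.199.70.128 - 71.199.70.159) does not contain 79.199.70.131
  79.199.70.160/27 (79.199.70.160 - 79.199.70.191) does not contain 79.199.70.131
  79.199.78.0/23 (79.199.78.0 - 79.199.79.255) does not contain 79.199.70.131
  79.135.68.0/22 (79.135.68.0 - 79.135.71.255) does not contain 79.199.70.131
  111.199.64.0/21 (111.199.64.0 - 111.199.71.255) does not contain 79.199.70.131
  79.199.80.0/20 (79.199.80.0 - 79.199.95.255) does not contain 79.199.70.131
Longest matching prefix is /19 -> interface Tunnel2.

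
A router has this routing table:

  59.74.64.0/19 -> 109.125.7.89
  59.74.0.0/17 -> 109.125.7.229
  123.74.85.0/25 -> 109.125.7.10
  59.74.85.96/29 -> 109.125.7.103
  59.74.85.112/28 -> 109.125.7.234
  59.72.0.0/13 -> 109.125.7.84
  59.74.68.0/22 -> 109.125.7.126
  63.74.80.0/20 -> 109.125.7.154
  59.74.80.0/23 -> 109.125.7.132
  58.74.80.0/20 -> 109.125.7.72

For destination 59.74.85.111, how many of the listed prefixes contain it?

Prefixes containing 59.74.85.111:
  59.72.0.0/13 (59.72.0.0 - 59.79.255.255)
  59.74.0.0/17 (59.74.0.0 - 59.74.127.255)
  59.74.64.0/19 (59.74.64.0 - 59.74.95.255)
Total matching entries: 3.

3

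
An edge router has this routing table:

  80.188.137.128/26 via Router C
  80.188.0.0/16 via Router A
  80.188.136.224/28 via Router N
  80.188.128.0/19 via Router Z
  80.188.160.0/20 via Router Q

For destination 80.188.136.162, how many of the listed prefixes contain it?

2

Prefixes containing 80.188.136.162:
  80.188.0.0/16 (80.188.0.0 - 80.188.255.255)
  80.188.128.0/19 (80.188.128.0 - 80.188.159.255)
Total matching entries: 2.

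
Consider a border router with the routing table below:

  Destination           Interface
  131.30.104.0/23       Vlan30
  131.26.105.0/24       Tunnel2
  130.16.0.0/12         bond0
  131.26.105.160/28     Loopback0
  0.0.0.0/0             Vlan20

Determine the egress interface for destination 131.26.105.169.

Routes whose prefix contains 131.26.105.169:
  0.0.0.0/0 (default, matches everything) -> Vlan20
  131.26.105.0/24 (131.26.105.0 - 131.26.105.255) -> Tunnel2
  131.26.105.160/28 (131.26.105.160 - 131.26.105.175) -> Loopback0
Longest matching prefix is /28 -> interface Loopback0.

Loopback0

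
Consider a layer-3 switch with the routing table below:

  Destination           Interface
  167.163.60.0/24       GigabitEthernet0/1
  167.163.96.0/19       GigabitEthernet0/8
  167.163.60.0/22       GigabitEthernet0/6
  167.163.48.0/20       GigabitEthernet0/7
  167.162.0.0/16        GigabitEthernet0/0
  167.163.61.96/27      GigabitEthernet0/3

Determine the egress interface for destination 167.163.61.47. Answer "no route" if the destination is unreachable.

Routes whose prefix contains 167.163.61.47:
  167.163.48.0/20 (167.163.48.0 - 167.163.63.255) -> GigabitEthernet0/7
  167.163.60.0/22 (167.163.60.0 - 167.163.63.255) -> GigabitEthernet0/6
More-specific entries that do NOT match:
  167.163.61.96/27 (167.163.61.96 - 167.163.61.127) does not contain 167.163.61.47
  167.163.60.0/24 (167.163.60.0 - 167.163.60.255) does not contain 167.163.61.47
Longest matching prefix is /22 -> interface GigabitEthernet0/6.

GigabitEthernet0/6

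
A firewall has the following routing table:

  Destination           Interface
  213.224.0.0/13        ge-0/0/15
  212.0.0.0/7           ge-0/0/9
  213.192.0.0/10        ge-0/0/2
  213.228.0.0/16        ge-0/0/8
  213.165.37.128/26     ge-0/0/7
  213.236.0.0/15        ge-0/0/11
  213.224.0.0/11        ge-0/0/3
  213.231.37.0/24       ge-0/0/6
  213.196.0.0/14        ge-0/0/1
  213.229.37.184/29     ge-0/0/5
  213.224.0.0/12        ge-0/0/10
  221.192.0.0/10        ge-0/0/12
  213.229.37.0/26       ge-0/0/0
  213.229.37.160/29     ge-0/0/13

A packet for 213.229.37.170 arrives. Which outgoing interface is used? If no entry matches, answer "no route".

ge-0/0/15

Routes whose prefix contains 213.229.37.170:
  212.0.0.0/7 (212.0.0.0 - 213.255.255.255) -> ge-0/0/9
  213.192.0.0/10 (213.192.0.0 - 213.255.255.255) -> ge-0/0/2
  213.224.0.0/11 (213.224.0.0 - 213.255.255.255) -> ge-0/0/3
  213.224.0.0/12 (213.224.0.0 - 213.239.255.255) -> ge-0/0/10
  213.224.0.0/13 (213.224.0.0 - 213.231.255.255) -> ge-0/0/15
More-specific entries that do NOT match:
  213.229.37.184/29 (213.229.37.184 - 213.229.37.191) does not contain 213.229.37.170
  213.229.37.160/29 (213.229.37.160 - 213.229.37.167) does not contain 213.229.37.170
  213.165.37.128/26 (213.165.37.128 - 213.165.37.191) does not contain 213.229.37.170
  213.229.37.0/26 (213.229.37.0 - 213.229.37.63) does not contain 213.229.37.170
  213.231.37.0/24 (213.231.37.0 - 213.231.37.255) does not contain 213.229.37.170
  213.228.0.0/16 (213.228.0.0 - 213.228.255.255) does not contain 213.229.37.170
  213.236.0.0/15 (213.236.0.0 - 213.237.255.255) does not contain 213.229.37.170
  213.196.0.0/14 (213.196.0.0 - 213.199.255.255) does not contain 213.229.37.170
Longest matching prefix is /13 -> interface ge-0/0/15.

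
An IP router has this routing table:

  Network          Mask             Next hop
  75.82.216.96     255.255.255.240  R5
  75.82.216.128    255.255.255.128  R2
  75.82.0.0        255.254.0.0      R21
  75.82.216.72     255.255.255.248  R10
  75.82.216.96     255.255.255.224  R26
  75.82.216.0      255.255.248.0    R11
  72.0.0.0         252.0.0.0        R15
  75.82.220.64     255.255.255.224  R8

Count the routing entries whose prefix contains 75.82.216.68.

Prefixes containing 75.82.216.68:
  72.0.0.0/6 (72.0.0.0 - 75.255.255.255)
  75.82.0.0/15 (75.82.0.0 - 75.83.255.255)
  75.82.216.0/21 (75.82.216.0 - 75.82.223.255)
Total matching entries: 3.

3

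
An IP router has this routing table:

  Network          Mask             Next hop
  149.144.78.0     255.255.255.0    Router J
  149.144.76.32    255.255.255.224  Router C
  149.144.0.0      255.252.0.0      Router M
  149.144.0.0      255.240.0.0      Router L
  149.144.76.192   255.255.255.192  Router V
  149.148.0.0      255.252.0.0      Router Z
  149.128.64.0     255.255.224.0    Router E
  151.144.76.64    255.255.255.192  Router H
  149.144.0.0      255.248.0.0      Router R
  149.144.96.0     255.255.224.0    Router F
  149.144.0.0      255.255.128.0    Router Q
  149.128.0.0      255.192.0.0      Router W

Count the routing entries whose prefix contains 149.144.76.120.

5

Prefixes containing 149.144.76.120:
  149.128.0.0/10 (149.128.0.0 - 149.191.255.255)
  149.144.0.0/12 (149.144.0.0 - 149.159.255.255)
  149.144.0.0/13 (149.144.0.0 - 149.151.255.255)
  149.144.0.0/14 (149.144.0.0 - 149.147.255.255)
  149.144.0.0/17 (149.144.0.0 - 149.144.127.255)
Total matching entries: 5.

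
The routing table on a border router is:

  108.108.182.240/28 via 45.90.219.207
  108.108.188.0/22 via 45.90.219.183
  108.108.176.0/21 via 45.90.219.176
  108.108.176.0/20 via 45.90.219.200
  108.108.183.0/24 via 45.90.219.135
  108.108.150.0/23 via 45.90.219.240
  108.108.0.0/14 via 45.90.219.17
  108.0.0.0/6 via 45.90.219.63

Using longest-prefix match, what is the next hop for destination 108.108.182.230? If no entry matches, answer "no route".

45.90.219.176

Routes whose prefix contains 108.108.182.230:
  108.0.0.0/6 (108.0.0.0 - 111.255.255.255) -> 45.90.219.63
  108.108.0.0/14 (108.108.0.0 - 108.111.255.255) -> 45.90.219.17
  108.108.176.0/20 (108.108.176.0 - 108.108.191.255) -> 45.90.219.200
  108.108.176.0/21 (108.108.176.0 - 108.108.183.255) -> 45.90.219.176
More-specific entries that do NOT match:
  108.108.182.240/28 (108.108.182.240 - 108.108.182.255) does not contain 108.108.182.230
  108.108.183.0/24 (108.108.183.0 - 108.108.183.255) does not contain 108.108.182.230
  108.108.150.0/23 (108.108.150.0 - 108.108.151.255) does not contain 108.108.182.230
  108.108.188.0/22 (108.108.188.0 - 108.108.191.255) does not contain 108.108.182.230
Longest matching prefix is /21 -> next hop 45.90.219.176.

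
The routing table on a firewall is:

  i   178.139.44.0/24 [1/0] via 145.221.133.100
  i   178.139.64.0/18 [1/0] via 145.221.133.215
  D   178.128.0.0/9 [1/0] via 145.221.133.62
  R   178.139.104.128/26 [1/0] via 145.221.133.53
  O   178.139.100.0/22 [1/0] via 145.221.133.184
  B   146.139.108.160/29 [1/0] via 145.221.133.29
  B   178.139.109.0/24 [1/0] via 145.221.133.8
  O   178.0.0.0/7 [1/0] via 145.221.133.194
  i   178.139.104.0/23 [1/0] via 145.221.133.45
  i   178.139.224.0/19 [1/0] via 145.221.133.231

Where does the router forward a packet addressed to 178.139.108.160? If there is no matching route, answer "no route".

Routes whose prefix contains 178.139.108.160:
  178.0.0.0/7 (178.0.0.0 - 179.255.255.255) -> 145.221.133.194
  178.128.0.0/9 (178.128.0.0 - 178.255.255.255) -> 145.221.133.62
  178.139.64.0/18 (178.139.64.0 - 178.139.127.255) -> 145.221.133.215
More-specific entries that do NOT match:
  146.139.108.160/29 (146.139.108.160 - 146.139.108.167) does not contain 178.139.108.160
  178.139.104.128/26 (178.139.104.128 - 178.139.104.191) does not contain 178.139.108.160
  178.139.44.0/24 (178.139.44.0 - 178.139.44.255) does not contain 178.139.108.160
  178.139.109.0/24 (178.139.109.0 - 178.139.109.255) does not contain 178.139.108.160
  178.139.104.0/23 (178.139.104.0 - 178.139.105.255) does not contain 178.139.108.160
  178.139.100.0/22 (178.139.100.0 - 178.139.103.255) does not contain 178.139.108.160
  178.139.224.0/19 (178.139.224.0 - 178.139.255.255) does not contain 178.139.108.160
Longest matching prefix is /18 -> next hop 145.221.133.215.

145.221.133.215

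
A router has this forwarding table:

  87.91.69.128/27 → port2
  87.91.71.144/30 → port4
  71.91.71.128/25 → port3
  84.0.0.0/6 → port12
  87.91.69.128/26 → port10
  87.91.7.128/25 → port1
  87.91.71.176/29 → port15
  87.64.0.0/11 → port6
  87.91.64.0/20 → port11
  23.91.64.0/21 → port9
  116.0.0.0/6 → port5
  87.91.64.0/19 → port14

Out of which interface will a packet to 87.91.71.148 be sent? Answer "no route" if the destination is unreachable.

port11

Routes whose prefix contains 87.91.71.148:
  84.0.0.0/6 (84.0.0.0 - 87.255.255.255) -> port12
  87.64.0.0/11 (87.64.0.0 - 87.95.255.255) -> port6
  87.91.64.0/19 (87.91.64.0 - 87.91.95.255) -> port14
  87.91.64.0/20 (87.91.64.0 - 87.91.79.255) -> port11
More-specific entries that do NOT match:
  87.91.71.144/30 (87.91.71.144 - 87.91.71.147) does not contain 87.91.71.148
  87.91.71.176/29 (87.91.71.176 - 87.91.71.183) does not contain 87.91.71.148
  87.91.69.128/27 (87.91.69.128 - 87.91.69.159) does not contain 87.91.71.148
  87.91.69.128/26 (87.91.69.128 - 87.91.69.191) does not contain 87.91.71.148
  71.91.71.128/25 (71.91.71.128 - 71.91.71.255) does not contain 87.91.71.148
  87.91.7.128/25 (87.91.7.128 - 87.91.7.255) does not contain 87.91.71.148
  23.91.64.0/21 (23.91.64.0 - 23.91.71.255) does not contain 87.91.71.148
Longest matching prefix is /20 -> interface port11.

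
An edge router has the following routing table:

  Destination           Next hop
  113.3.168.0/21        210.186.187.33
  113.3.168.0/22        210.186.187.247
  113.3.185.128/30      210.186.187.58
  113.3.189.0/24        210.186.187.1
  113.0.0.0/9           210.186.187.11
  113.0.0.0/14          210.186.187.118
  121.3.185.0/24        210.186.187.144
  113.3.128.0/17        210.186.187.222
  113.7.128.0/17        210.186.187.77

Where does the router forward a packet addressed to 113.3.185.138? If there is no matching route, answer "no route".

210.186.187.222

Routes whose prefix contains 113.3.185.138:
  113.0.0.0/9 (113.0.0.0 - 113.127.255.255) -> 210.186.187.11
  113.0.0.0/14 (113.0.0.0 - 113.3.255.255) -> 210.186.187.118
  113.3.128.0/17 (113.3.128.0 - 113.3.255.255) -> 210.186.187.222
More-specific entries that do NOT match:
  113.3.185.128/30 (113.3.185.128 - 113.3.185.131) does not contain 113.3.185.138
  113.3.189.0/24 (113.3.189.0 - 113.3.189.255) does not contain 113.3.185.138
  121.3.185.0/24 (121.3.185.0 - 121.3.185.255) does not contain 113.3.185.138
  113.3.168.0/22 (113.3.168.0 - 113.3.171.255) does not contain 113.3.185.138
  113.3.168.0/21 (113.3.168.0 - 113.3.175.255) does not contain 113.3.185.138
Longest matching prefix is /17 -> next hop 210.186.187.222.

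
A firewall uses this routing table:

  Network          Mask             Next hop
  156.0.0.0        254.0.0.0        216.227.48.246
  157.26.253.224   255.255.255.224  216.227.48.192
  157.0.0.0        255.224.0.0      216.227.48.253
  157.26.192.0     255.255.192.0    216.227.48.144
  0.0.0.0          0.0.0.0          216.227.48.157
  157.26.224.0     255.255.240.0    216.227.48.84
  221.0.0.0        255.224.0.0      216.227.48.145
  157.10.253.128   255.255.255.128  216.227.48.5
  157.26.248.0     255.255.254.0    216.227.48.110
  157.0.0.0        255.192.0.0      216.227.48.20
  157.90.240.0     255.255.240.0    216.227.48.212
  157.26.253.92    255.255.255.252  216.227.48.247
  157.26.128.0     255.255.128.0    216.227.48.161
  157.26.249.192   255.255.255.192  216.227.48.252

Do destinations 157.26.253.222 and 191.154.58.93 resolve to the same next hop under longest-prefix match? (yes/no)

no

157.26.253.222: longest match 157.26.192.0/18 -> 216.227.48.144
191.154.58.93: longest match 0.0.0.0/0 -> 216.227.48.157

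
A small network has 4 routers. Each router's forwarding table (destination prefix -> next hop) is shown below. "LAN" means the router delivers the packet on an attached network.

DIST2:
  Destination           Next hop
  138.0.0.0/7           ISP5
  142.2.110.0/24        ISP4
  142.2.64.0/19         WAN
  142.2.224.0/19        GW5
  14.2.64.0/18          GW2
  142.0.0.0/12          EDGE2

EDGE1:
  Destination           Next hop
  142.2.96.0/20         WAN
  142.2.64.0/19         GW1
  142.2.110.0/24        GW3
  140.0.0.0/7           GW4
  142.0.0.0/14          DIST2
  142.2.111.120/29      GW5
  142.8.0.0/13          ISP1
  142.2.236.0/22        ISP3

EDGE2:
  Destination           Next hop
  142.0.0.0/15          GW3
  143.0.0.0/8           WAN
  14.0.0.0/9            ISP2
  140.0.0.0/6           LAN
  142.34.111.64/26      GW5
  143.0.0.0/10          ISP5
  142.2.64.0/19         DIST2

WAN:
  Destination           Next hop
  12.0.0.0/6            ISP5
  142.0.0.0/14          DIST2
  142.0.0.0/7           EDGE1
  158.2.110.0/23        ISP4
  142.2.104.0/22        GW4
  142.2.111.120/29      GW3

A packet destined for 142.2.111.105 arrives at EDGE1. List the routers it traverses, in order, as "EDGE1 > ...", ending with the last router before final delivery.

EDGE1 > WAN > DIST2 > EDGE2

At EDGE1: longest match for 142.2.111.105 is 142.2.96.0/20 -> WAN
At WAN: longest match for 142.2.111.105 is 142.0.0.0/14 -> DIST2
At DIST2: longest match for 142.2.111.105 is 142.0.0.0/12 -> EDGE2
At EDGE2: longest match for 142.2.111.105 is 140.0.0.0/6 -> LAN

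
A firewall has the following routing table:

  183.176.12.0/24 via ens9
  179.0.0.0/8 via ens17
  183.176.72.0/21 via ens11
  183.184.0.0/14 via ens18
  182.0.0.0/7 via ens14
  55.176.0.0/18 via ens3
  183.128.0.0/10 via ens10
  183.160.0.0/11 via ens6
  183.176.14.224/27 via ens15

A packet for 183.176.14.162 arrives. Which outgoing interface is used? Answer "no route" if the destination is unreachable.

Routes whose prefix contains 183.176.14.162:
  182.0.0.0/7 (182.0.0.0 - 183.255.255.255) -> ens14
  183.128.0.0/10 (183.128.0.0 - 183.191.255.255) -> ens10
  183.160.0.0/11 (183.160.0.0 - 183.191.255.255) -> ens6
More-specific entries that do NOT match:
  183.176.14.224/27 (183.176.14.224 - 183.176.14.255) does not contain 183.176.14.162
  183.176.12.0/24 (183.176.12.0 - 183.176.12.255) does not contain 183.176.14.162
  183.176.72.0/21 (183.176.72.0 - 183.176.79.255) does not contain 183.176.14.162
  55.176.0.0/18 (55.176.0.0 - 55.176.63.255) does not contain 183.176.14.162
  183.184.0.0/14 (183.184.0.0 - 183.187.255.255) does not contain 183.176.14.162
Longest matching prefix is /11 -> interface ens6.

ens6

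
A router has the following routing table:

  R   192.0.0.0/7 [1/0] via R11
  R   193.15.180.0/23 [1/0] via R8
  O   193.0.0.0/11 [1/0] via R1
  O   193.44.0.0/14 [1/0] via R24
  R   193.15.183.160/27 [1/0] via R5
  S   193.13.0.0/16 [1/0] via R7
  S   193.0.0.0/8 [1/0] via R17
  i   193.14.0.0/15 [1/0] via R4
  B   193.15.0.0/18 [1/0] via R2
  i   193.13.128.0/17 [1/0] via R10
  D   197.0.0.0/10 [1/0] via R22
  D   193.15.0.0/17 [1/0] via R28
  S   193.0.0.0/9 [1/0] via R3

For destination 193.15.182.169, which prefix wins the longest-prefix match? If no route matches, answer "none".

193.14.0.0/15

Entries matching 193.15.182.169:
  192.0.0.0/7 (192.0.0.0 - 193.255.255.255)
  193.0.0.0/8 (193.0.0.0 - 193.255.255.255)
  193.0.0.0/9 (193.0.0.0 - 193.127.255.255)
  193.0.0.0/11 (193.0.0.0 - 193.31.255.255)
  193.14.0.0/15 (193.14.0.0 - 193.15.255.255)
Most specific is 193.14.0.0/15.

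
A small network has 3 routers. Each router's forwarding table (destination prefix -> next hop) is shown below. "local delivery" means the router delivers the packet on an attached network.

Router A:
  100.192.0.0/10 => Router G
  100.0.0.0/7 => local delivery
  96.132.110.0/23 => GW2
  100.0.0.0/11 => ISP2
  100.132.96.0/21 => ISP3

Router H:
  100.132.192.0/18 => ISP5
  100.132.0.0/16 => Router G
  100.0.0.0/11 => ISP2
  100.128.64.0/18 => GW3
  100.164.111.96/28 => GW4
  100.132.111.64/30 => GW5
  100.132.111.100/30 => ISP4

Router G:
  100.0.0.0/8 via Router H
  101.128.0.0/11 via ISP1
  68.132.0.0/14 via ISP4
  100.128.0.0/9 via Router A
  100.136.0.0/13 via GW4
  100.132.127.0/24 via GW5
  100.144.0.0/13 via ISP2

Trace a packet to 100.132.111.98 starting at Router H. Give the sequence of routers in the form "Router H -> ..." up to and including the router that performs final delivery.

At Router H: longest match for 100.132.111.98 is 100.132.0.0/16 -> Router G
At Router G: longest match for 100.132.111.98 is 100.128.0.0/9 -> Router A
At Router A: longest match for 100.132.111.98 is 100.0.0.0/7 -> local delivery

Router H -> Router G -> Router A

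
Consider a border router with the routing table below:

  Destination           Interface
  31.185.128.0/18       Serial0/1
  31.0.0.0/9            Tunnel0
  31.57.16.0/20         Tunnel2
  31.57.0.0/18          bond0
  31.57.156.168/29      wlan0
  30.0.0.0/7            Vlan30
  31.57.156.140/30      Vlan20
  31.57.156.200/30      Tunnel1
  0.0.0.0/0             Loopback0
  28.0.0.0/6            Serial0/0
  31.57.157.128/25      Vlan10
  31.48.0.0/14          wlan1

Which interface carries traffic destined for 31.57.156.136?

Routes whose prefix contains 31.57.156.136:
  0.0.0.0/0 (default, matches everything) -> Loopback0
  28.0.0.0/6 (28.0.0.0 - 31.255.255.255) -> Serial0/0
  30.0.0.0/7 (30.0.0.0 - 31.255.255.255) -> Vlan30
  31.0.0.0/9 (31.0.0.0 - 31.127.255.255) -> Tunnel0
More-specific entries that do NOT match:
  31.57.156.140/30 (31.57.156.140 - 31.57.156.143) does not contain 31.57.156.136
  31.57.156.200/30 (31.57.156.200 - 31.57.156.203) does not contain 31.57.156.136
  31.57.156.168/29 (31.57.156.168 - 31.57.156.175) does not contain 31.57.156.136
  31.57.157.128/25 (31.57.157.128 - 31.57.157.255) does not contain 31.57.156.136
  31.57.16.0/20 (31.57.16.0 - 31.57.31.255) does not contain 31.57.156.136
  31.185.128.0/18 (31.185.128.0 - 31.185.191.255) does not contain 31.57.156.136
  31.57.0.0/18 (31.57.0.0 - 31.57.63.255) does not contain 31.57.156.136
  31.48.0.0/14 (31.48.0.0 - 31.51.255.255) does not contain 31.57.156.136
Longest matching prefix is /9 -> interface Tunnel0.

Tunnel0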